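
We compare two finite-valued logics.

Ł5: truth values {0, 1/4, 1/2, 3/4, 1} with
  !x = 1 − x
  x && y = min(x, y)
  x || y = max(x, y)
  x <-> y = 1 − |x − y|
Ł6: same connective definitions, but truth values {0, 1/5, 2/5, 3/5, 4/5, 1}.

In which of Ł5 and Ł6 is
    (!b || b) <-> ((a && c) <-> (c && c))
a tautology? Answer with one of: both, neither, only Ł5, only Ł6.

neither

In Ł5: at a = 0, b = 0, c = 1/4 the value is 3/4 — not a tautology.
In Ł6: at a = 0, b = 0, c = 1/5 the value is 4/5 — not a tautology.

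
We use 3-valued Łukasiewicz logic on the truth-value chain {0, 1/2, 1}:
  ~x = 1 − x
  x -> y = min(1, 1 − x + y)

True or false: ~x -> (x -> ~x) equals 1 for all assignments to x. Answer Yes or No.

Yes

x = 0 ↦ 1
x = 1/2 ↦ 1
x = 1 ↦ 1
Every assignment gives a value ≥ 1.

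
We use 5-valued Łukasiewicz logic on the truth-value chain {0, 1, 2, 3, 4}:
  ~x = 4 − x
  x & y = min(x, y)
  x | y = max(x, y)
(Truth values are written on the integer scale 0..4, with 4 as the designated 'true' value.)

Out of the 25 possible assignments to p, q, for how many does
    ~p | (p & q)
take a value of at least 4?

6

value 4: 6 assignments (counts)
value 3: 8 assignments
value 2: 7 assignments
value 1: 3 assignments
value 0: 1 assignment
So 6 of the 25 assignments meet the threshold.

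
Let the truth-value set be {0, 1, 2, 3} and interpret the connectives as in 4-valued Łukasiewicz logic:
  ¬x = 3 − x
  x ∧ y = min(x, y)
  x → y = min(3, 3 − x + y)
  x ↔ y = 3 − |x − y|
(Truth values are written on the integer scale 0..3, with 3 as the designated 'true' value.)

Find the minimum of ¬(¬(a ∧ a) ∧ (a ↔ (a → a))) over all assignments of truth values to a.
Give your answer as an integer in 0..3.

2

Take a = 1:
a ∧ a = 1 ∧ 1 = 1
¬(a ∧ a) = ¬1 = 2
a → a = 1 → 1 = 3
a ↔ (a → a) = 1 ↔ 3 = 1
¬(a ∧ a) ∧ (a ↔ (a → a)) = 2 ∧ 1 = 1
¬(¬(a ∧ a) ∧ (a ↔ (a → a))) = ¬1 = 2
No assignment yields a value below 2, so this is the minimum.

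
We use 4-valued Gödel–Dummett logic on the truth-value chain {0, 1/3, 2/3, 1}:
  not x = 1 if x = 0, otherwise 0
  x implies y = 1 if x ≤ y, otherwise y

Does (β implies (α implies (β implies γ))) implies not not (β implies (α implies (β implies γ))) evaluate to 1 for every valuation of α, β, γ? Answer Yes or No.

At α = 2/3, β = 2/3, γ = 1, for instance:
β implies γ = 2/3 implies 1 = 1
α implies (β implies γ) = 2/3 implies 1 = 1
β implies (α implies (β implies γ)) = 2/3 implies 1 = 1
not (β implies (α implies (β implies γ))) = not 1 = 0
not not (β implies (α implies (β implies γ))) = not 0 = 1
(β implies (α implies (β implies γ))) implies not not (β implies (α implies (β implies γ))) = 1 implies 1 = 1
and checking the remaining 63 assignments likewise gives ≥ 1 in every case.

Yes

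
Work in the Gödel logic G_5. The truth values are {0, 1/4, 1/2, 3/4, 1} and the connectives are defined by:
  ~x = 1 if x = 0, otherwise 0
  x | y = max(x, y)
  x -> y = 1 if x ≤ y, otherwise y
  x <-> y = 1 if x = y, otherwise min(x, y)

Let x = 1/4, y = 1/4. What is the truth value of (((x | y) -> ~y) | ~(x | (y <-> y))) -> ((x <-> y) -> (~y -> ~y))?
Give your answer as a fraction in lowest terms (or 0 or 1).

x | y = 1/4 | 1/4 = 1/4
~y = ~1/4 = 0
(x | y) -> ~y = 1/4 -> 0 = 0
y <-> y = 1/4 <-> 1/4 = 1
x | (y <-> y) = 1/4 | 1 = 1
~(x | (y <-> y)) = ~1 = 0
((x | y) -> ~y) | ~(x | (y <-> y)) = 0 | 0 = 0
x <-> y = 1/4 <-> 1/4 = 1
~y = ~1/4 = 0
~y = ~1/4 = 0
~y -> ~y = 0 -> 0 = 1
(x <-> y) -> (~y -> ~y) = 1 -> 1 = 1
(((x | y) -> ~y) | ~(x | (y <-> y))) -> ((x <-> y) -> (~y -> ~y)) = 0 -> 1 = 1

1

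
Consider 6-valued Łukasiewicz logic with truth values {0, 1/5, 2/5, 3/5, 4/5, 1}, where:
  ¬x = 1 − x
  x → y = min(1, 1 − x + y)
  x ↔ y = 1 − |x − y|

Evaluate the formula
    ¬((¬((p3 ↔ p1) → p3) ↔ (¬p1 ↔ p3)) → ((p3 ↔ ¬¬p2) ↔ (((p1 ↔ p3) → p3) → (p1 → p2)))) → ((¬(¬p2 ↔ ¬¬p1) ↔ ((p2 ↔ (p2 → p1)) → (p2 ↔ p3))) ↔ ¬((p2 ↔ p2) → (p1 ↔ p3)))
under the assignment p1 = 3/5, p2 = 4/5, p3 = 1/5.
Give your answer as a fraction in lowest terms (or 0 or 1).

p3 ↔ p1 = 1/5 ↔ 3/5 = 3/5
(p3 ↔ p1) → p3 = 3/5 → 1/5 = 3/5
¬((p3 ↔ p1) → p3) = ¬3/5 = 2/5
¬p1 = ¬3/5 = 2/5
¬p1 ↔ p3 = 2/5 ↔ 1/5 = 4/5
¬((p3 ↔ p1) → p3) ↔ (¬p1 ↔ p3) = 2/5 ↔ 4/5 = 3/5
¬p2 = ¬4/5 = 1/5
¬¬p2 = ¬1/5 = 4/5
p3 ↔ ¬¬p2 = 1/5 ↔ 4/5 = 2/5
p1 ↔ p3 = 3/5 ↔ 1/5 = 3/5
(p1 ↔ p3) → p3 = 3/5 → 1/5 = 3/5
p1 → p2 = 3/5 → 4/5 = 1
((p1 ↔ p3) → p3) → (p1 → p2) = 3/5 → 1 = 1
(p3 ↔ ¬¬p2) ↔ (((p1 ↔ p3) → p3) → (p1 → p2)) = 2/5 ↔ 1 = 2/5
(¬((p3 ↔ p1) → p3) ↔ (¬p1 ↔ p3)) → ((p3 ↔ ¬¬p2) ↔ (((p1 ↔ p3) → p3) → (p1 → p2))) = 3/5 → 2/5 = 4/5
¬((¬((p3 ↔ p1) → p3) ↔ (¬p1 ↔ p3)) → ((p3 ↔ ¬¬p2) ↔ (((p1 ↔ p3) → p3) → (p1 → p2)))) = ¬4/5 = 1/5
¬p2 = ¬4/5 = 1/5
¬p1 = ¬3/5 = 2/5
¬¬p1 = ¬2/5 = 3/5
¬p2 ↔ ¬¬p1 = 1/5 ↔ 3/5 = 3/5
¬(¬p2 ↔ ¬¬p1) = ¬3/5 = 2/5
p2 → p1 = 4/5 → 3/5 = 4/5
p2 ↔ (p2 → p1) = 4/5 ↔ 4/5 = 1
p2 ↔ p3 = 4/5 ↔ 1/5 = 2/5
(p2 ↔ (p2 → p1)) → (p2 ↔ p3) = 1 → 2/5 = 2/5
¬(¬p2 ↔ ¬¬p1) ↔ ((p2 ↔ (p2 → p1)) → (p2 ↔ p3)) = 2/5 ↔ 2/5 = 1
p2 ↔ p2 = 4/5 ↔ 4/5 = 1
p1 ↔ p3 = 3/5 ↔ 1/5 = 3/5
(p2 ↔ p2) → (p1 ↔ p3) = 1 → 3/5 = 3/5
¬((p2 ↔ p2) → (p1 ↔ p3)) = ¬3/5 = 2/5
(¬(¬p2 ↔ ¬¬p1) ↔ ((p2 ↔ (p2 → p1)) → (p2 ↔ p3))) ↔ ¬((p2 ↔ p2) → (p1 ↔ p3)) = 1 ↔ 2/5 = 2/5
¬((¬((p3 ↔ p1) → p3) ↔ (¬p1 ↔ p3)) → ((p3 ↔ ¬¬p2) ↔ (((p1 ↔ p3) → p3) → (p1 → p2)))) → ((¬(¬p2 ↔ ¬¬p1) ↔ ((p2 ↔ (p2 → p1)) → (p2 ↔ p3))) ↔ ¬((p2 ↔ p2) → (p1 ↔ p3))) = 1/5 → 2/5 = 1

1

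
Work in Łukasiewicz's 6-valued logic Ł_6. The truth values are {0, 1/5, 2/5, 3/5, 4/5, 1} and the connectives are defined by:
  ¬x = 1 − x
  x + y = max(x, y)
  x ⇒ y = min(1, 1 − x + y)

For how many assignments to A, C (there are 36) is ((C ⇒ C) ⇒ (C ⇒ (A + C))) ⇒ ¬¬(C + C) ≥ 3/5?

value 1: 6 assignments (counts)
value 4/5: 6 assignments (counts)
value 3/5: 6 assignments (counts)
value 2/5: 6 assignments
value 1/5: 6 assignments
value 0: 6 assignments
So 18 of the 36 assignments meet the threshold.

18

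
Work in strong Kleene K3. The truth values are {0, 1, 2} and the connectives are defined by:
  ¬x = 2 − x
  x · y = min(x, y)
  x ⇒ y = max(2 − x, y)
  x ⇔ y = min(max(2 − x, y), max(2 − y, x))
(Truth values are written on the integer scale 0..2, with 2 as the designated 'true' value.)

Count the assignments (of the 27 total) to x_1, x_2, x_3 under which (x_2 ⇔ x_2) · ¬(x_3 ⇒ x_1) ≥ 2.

2

value 2: 2 assignments (counts)
value 1: 10 assignments
value 0: 15 assignments
So 2 of the 27 assignments meet the threshold.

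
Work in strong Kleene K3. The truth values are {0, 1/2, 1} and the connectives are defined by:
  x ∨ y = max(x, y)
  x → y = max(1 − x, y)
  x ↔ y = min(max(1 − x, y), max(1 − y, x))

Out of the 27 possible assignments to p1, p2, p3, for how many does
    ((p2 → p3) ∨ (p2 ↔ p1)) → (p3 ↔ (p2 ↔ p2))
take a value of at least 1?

7

value 1: 7 assignments (counts)
value 1/2: 16 assignments
value 0: 4 assignments
So 7 of the 27 assignments meet the threshold.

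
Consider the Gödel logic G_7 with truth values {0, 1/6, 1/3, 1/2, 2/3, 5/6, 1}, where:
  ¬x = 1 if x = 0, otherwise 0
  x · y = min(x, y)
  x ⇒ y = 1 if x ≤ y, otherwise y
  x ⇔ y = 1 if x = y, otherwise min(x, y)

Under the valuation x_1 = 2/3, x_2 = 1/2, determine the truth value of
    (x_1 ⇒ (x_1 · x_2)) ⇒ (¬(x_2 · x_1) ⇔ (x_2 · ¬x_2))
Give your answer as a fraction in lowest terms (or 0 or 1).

x_1 · x_2 = 2/3 · 1/2 = 1/2
x_1 ⇒ (x_1 · x_2) = 2/3 ⇒ 1/2 = 1/2
x_2 · x_1 = 1/2 · 2/3 = 1/2
¬(x_2 · x_1) = ¬1/2 = 0
¬x_2 = ¬1/2 = 0
x_2 · ¬x_2 = 1/2 · 0 = 0
¬(x_2 · x_1) ⇔ (x_2 · ¬x_2) = 0 ⇔ 0 = 1
(x_1 ⇒ (x_1 · x_2)) ⇒ (¬(x_2 · x_1) ⇔ (x_2 · ¬x_2)) = 1/2 ⇒ 1 = 1

1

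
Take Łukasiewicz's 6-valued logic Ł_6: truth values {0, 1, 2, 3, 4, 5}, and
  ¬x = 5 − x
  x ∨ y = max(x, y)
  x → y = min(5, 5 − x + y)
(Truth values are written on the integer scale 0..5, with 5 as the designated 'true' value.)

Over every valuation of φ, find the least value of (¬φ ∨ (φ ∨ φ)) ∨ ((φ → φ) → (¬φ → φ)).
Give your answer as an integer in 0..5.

4

Take φ = 1:
¬φ = ¬1 = 4
φ ∨ φ = 1 ∨ 1 = 1
¬φ ∨ (φ ∨ φ) = 4 ∨ 1 = 4
φ → φ = 1 → 1 = 5
¬φ = ¬1 = 4
¬φ → φ = 4 → 1 = 2
(φ → φ) → (¬φ → φ) = 5 → 2 = 2
(¬φ ∨ (φ ∨ φ)) ∨ ((φ → φ) → (¬φ → φ)) = 4 ∨ 2 = 4
No assignment yields a value below 4, so this is the minimum.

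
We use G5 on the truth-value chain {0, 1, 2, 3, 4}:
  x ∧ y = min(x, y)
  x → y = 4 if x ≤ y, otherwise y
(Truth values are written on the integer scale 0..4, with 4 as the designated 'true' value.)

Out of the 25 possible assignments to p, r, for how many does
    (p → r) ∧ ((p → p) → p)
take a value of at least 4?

value 4: 1 assignment (counts)
value 3: 3 assignments
value 2: 5 assignments
value 1: 7 assignments
value 0: 9 assignments
So 1 of the 25 assignments meets the threshold.

1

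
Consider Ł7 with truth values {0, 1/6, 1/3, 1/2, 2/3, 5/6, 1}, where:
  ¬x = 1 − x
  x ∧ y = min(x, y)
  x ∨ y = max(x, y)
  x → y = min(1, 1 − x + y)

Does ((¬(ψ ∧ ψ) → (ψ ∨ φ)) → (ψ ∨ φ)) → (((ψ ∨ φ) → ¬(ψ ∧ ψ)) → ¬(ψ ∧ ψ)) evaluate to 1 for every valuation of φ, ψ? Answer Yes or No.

Yes

At φ = 1/3, ψ = 1, for instance:
ψ ∧ ψ = 1 ∧ 1 = 1
¬(ψ ∧ ψ) = ¬1 = 0
ψ ∨ φ = 1 ∨ 1/3 = 1
¬(ψ ∧ ψ) → (ψ ∨ φ) = 0 → 1 = 1
(¬(ψ ∧ ψ) → (ψ ∨ φ)) → (ψ ∨ φ) = 1 → 1 = 1
(ψ ∨ φ) → ¬(ψ ∧ ψ) = 1 → 0 = 0
((ψ ∨ φ) → ¬(ψ ∧ ψ)) → ¬(ψ ∧ ψ) = 0 → 0 = 1
((¬(ψ ∧ ψ) → (ψ ∨ φ)) → (ψ ∨ φ)) → (((ψ ∨ φ) → ¬(ψ ∧ ψ)) → ¬(ψ ∧ ψ)) = 1 → 1 = 1
and checking the remaining 48 assignments likewise gives ≥ 1 in every case.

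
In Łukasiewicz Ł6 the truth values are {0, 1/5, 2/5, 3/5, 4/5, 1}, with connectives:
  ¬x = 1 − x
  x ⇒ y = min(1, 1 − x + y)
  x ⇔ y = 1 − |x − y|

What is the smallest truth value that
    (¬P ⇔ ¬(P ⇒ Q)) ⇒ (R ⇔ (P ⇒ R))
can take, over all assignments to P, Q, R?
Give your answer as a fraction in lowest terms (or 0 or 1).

3/5

Take P = 2/5, Q = 0, R = 0:
¬P = ¬2/5 = 3/5
P ⇒ Q = 2/5 ⇒ 0 = 3/5
¬(P ⇒ Q) = ¬3/5 = 2/5
¬P ⇔ ¬(P ⇒ Q) = 3/5 ⇔ 2/5 = 4/5
P ⇒ R = 2/5 ⇒ 0 = 3/5
R ⇔ (P ⇒ R) = 0 ⇔ 3/5 = 2/5
(¬P ⇔ ¬(P ⇒ Q)) ⇒ (R ⇔ (P ⇒ R)) = 4/5 ⇒ 2/5 = 3/5
No assignment yields a value below 3/5, so this is the minimum.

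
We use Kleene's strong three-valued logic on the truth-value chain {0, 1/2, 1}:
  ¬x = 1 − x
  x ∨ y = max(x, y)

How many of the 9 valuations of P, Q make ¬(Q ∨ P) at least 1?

P = 0, Q = 0 ↦ 1  ≥
P = 0, Q = 1/2 ↦ 1/2  <
P = 0, Q = 1 ↦ 0  <
P = 1/2, Q = 0 ↦ 1/2  <
P = 1/2, Q = 1/2 ↦ 1/2  <
P = 1/2, Q = 1 ↦ 0  <
P = 1, Q = 0 ↦ 0  <
P = 1, Q = 1/2 ↦ 0  <
P = 1, Q = 1 ↦ 0  <
So 1 of the 9 assignments meets the threshold.

1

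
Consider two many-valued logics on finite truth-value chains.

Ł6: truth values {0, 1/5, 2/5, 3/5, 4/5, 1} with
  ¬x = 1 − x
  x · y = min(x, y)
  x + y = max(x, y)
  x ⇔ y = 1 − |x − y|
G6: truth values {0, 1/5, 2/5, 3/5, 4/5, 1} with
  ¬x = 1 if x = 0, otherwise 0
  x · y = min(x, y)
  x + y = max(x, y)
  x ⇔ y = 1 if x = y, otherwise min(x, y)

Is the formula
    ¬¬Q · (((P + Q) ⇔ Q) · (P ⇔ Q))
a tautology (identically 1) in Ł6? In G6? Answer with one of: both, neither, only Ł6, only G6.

In Ł6: at P = 0, Q = 0 the value is 0 — not a tautology.
In G6: at P = 0, Q = 0 the value is 0 — not a tautology.

neither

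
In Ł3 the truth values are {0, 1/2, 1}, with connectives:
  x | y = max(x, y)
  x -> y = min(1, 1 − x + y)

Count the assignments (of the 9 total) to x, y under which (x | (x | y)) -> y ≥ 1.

6

x = 0, y = 0 ↦ 1  ≥
x = 0, y = 1/2 ↦ 1  ≥
x = 0, y = 1 ↦ 1  ≥
x = 1/2, y = 0 ↦ 1/2  <
x = 1/2, y = 1/2 ↦ 1  ≥
x = 1/2, y = 1 ↦ 1  ≥
x = 1, y = 0 ↦ 0  <
x = 1, y = 1/2 ↦ 1/2  <
x = 1, y = 1 ↦ 1  ≥
So 6 of the 9 assignments meet the threshold.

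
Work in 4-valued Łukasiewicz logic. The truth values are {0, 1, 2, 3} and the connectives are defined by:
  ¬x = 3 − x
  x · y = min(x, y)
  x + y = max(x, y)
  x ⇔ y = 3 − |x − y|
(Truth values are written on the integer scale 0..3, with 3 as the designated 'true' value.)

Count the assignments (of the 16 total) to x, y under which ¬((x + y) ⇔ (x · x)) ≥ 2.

3

x = 0, y = 0 ↦ 0  <
x = 0, y = 1 ↦ 1  <
x = 0, y = 2 ↦ 2  ≥
x = 0, y = 3 ↦ 3  ≥
x = 1, y = 0 ↦ 0  <
x = 1, y = 1 ↦ 0  <
x = 1, y = 2 ↦ 1  <
x = 1, y = 3 ↦ 2  ≥
x = 2, y = 0 ↦ 0  <
x = 2, y = 1 ↦ 0  <
x = 2, y = 2 ↦ 0  <
x = 2, y = 3 ↦ 1  <
x = 3, y = 0 ↦ 0  <
x = 3, y = 1 ↦ 0  <
x = 3, y = 2 ↦ 0  <
x = 3, y = 3 ↦ 0  <
So 3 of the 16 assignments meet the threshold.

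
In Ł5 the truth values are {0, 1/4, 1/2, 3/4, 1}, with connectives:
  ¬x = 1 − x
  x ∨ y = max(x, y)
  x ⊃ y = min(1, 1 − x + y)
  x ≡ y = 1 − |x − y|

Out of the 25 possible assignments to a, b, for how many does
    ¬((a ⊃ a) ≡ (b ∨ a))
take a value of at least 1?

1

value 1: 1 assignment (counts)
value 3/4: 3 assignments
value 1/2: 5 assignments
value 1/4: 7 assignments
value 0: 9 assignments
So 1 of the 25 assignments meets the threshold.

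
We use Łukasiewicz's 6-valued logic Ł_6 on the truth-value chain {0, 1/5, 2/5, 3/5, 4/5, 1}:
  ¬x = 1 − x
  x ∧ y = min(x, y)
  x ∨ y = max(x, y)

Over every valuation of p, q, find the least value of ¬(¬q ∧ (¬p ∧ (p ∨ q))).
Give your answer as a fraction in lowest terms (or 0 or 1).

Take p = 0, q = 2/5:
¬q = ¬2/5 = 3/5
¬p = ¬0 = 1
p ∨ q = 0 ∨ 2/5 = 2/5
¬p ∧ (p ∨ q) = 1 ∧ 2/5 = 2/5
¬q ∧ (¬p ∧ (p ∨ q)) = 3/5 ∧ 2/5 = 2/5
¬(¬q ∧ (¬p ∧ (p ∨ q))) = ¬2/5 = 3/5
No assignment yields a value below 3/5, so this is the minimum.

3/5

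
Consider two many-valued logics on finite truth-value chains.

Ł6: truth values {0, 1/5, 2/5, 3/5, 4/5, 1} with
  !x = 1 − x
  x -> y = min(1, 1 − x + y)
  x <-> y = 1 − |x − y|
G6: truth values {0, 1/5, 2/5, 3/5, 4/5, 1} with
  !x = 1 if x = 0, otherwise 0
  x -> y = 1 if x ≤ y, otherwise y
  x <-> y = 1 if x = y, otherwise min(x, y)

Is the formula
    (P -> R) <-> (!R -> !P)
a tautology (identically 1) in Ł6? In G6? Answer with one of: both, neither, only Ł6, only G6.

In Ł6: every assignment gives 1 — tautology.
In G6: at P = 2/5, R = 1/5 the value is 1/5 — not a tautology.

only Ł6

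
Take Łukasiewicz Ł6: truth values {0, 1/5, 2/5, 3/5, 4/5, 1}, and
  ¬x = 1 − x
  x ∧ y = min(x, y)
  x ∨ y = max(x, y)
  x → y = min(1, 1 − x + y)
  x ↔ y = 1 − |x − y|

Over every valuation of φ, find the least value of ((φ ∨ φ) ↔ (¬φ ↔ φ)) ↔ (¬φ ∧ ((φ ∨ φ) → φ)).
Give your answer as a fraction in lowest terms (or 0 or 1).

Take φ = 3/5:
φ ∨ φ = 3/5 ∨ 3/5 = 3/5
¬φ = ¬3/5 = 2/5
¬φ ↔ φ = 2/5 ↔ 3/5 = 4/5
(φ ∨ φ) ↔ (¬φ ↔ φ) = 3/5 ↔ 4/5 = 4/5
¬φ = ¬3/5 = 2/5
φ ∨ φ = 3/5 ∨ 3/5 = 3/5
(φ ∨ φ) → φ = 3/5 → 3/5 = 1
¬φ ∧ ((φ ∨ φ) → φ) = 2/5 ∧ 1 = 2/5
((φ ∨ φ) ↔ (¬φ ↔ φ)) ↔ (¬φ ∧ ((φ ∨ φ) → φ)) = 4/5 ↔ 2/5 = 3/5
No assignment yields a value below 3/5, so this is the minimum.

3/5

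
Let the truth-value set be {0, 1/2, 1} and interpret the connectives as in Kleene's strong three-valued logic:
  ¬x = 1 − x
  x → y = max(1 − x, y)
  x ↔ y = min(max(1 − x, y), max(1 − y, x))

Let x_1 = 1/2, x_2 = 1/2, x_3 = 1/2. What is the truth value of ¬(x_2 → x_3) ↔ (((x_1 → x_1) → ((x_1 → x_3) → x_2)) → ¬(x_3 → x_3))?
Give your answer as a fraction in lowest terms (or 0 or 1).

1/2

x_2 → x_3 = 1/2 → 1/2 = 1/2
¬(x_2 → x_3) = ¬1/2 = 1/2
x_1 → x_1 = 1/2 → 1/2 = 1/2
x_1 → x_3 = 1/2 → 1/2 = 1/2
(x_1 → x_3) → x_2 = 1/2 → 1/2 = 1/2
(x_1 → x_1) → ((x_1 → x_3) → x_2) = 1/2 → 1/2 = 1/2
x_3 → x_3 = 1/2 → 1/2 = 1/2
¬(x_3 → x_3) = ¬1/2 = 1/2
((x_1 → x_1) → ((x_1 → x_3) → x_2)) → ¬(x_3 → x_3) = 1/2 → 1/2 = 1/2
¬(x_2 → x_3) ↔ (((x_1 → x_1) → ((x_1 → x_3) → x_2)) → ¬(x_3 → x_3)) = 1/2 ↔ 1/2 = 1/2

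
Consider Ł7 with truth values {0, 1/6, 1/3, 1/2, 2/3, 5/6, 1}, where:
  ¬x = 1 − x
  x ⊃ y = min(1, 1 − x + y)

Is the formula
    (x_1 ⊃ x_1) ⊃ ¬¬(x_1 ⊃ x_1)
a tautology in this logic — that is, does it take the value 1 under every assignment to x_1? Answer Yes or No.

Yes

x_1 = 0 ↦ 1
x_1 = 1/6 ↦ 1
x_1 = 1/3 ↦ 1
x_1 = 1/2 ↦ 1
x_1 = 2/3 ↦ 1
x_1 = 5/6 ↦ 1
x_1 = 1 ↦ 1
Every assignment gives a value ≥ 1.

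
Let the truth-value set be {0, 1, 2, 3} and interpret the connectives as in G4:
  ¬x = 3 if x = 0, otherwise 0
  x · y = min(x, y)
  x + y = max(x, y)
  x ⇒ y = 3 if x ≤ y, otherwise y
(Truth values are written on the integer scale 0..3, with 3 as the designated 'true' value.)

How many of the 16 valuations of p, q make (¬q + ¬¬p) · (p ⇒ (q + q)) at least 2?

p = 0, q = 0 ↦ 3  ≥
p = 0, q = 1 ↦ 0  <
p = 0, q = 2 ↦ 0  <
p = 0, q = 3 ↦ 0  <
p = 1, q = 0 ↦ 0  <
p = 1, q = 1 ↦ 3  ≥
p = 1, q = 2 ↦ 3  ≥
p = 1, q = 3 ↦ 3  ≥
p = 2, q = 0 ↦ 0  <
p = 2, q = 1 ↦ 1  <
p = 2, q = 2 ↦ 3  ≥
p = 2, q = 3 ↦ 3  ≥
p = 3, q = 0 ↦ 0  <
p = 3, q = 1 ↦ 1  <
p = 3, q = 2 ↦ 2  ≥
p = 3, q = 3 ↦ 3  ≥
So 8 of the 16 assignments meet the threshold.

8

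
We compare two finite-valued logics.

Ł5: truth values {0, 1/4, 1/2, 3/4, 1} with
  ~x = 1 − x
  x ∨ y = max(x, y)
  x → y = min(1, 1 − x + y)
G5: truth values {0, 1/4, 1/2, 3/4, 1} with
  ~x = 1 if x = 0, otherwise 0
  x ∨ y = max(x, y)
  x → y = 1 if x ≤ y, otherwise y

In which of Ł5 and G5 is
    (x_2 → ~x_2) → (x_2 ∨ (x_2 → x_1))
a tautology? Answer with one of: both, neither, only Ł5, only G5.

In Ł5: at x_1 = 0, x_2 = 1/4 the value is 3/4 — not a tautology.
In G5: every assignment gives 1 — tautology.

only G5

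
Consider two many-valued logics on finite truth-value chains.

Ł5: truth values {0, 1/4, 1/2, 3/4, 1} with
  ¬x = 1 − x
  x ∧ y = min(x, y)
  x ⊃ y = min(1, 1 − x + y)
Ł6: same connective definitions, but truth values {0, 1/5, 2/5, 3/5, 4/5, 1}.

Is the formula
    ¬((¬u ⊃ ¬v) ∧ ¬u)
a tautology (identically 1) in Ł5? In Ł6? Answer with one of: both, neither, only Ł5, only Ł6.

neither

In Ł5: at u = 0, v = 0 the value is 0 — not a tautology.
In Ł6: at u = 0, v = 0 the value is 0 — not a tautology.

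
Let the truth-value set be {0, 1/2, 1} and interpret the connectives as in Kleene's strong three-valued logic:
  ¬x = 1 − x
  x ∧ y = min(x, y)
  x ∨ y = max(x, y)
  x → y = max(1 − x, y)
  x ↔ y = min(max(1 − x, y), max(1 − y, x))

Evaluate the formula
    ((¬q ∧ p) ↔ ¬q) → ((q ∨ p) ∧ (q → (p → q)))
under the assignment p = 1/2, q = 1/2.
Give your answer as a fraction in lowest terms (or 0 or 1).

¬q = ¬1/2 = 1/2
¬q ∧ p = 1/2 ∧ 1/2 = 1/2
¬q = ¬1/2 = 1/2
(¬q ∧ p) ↔ ¬q = 1/2 ↔ 1/2 = 1/2
q ∨ p = 1/2 ∨ 1/2 = 1/2
p → q = 1/2 → 1/2 = 1/2
q → (p → q) = 1/2 → 1/2 = 1/2
(q ∨ p) ∧ (q → (p → q)) = 1/2 ∧ 1/2 = 1/2
((¬q ∧ p) ↔ ¬q) → ((q ∨ p) ∧ (q → (p → q))) = 1/2 → 1/2 = 1/2

1/2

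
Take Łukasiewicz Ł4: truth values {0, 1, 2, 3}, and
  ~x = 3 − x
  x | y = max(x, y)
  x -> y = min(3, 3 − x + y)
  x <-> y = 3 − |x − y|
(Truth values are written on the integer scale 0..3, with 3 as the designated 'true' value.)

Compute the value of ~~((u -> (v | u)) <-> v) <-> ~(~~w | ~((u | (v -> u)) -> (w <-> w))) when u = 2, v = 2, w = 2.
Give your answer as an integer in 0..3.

2

v | u = 2 | 2 = 2
u -> (v | u) = 2 -> 2 = 3
(u -> (v | u)) <-> v = 3 <-> 2 = 2
~((u -> (v | u)) <-> v) = ~2 = 1
~~((u -> (v | u)) <-> v) = ~1 = 2
~w = ~2 = 1
~~w = ~1 = 2
v -> u = 2 -> 2 = 3
u | (v -> u) = 2 | 3 = 3
w <-> w = 2 <-> 2 = 3
(u | (v -> u)) -> (w <-> w) = 3 -> 3 = 3
~((u | (v -> u)) -> (w <-> w)) = ~3 = 0
~~w | ~((u | (v -> u)) -> (w <-> w)) = 2 | 0 = 2
~(~~w | ~((u | (v -> u)) -> (w <-> w))) = ~2 = 1
~~((u -> (v | u)) <-> v) <-> ~(~~w | ~((u | (v -> u)) -> (w <-> w))) = 2 <-> 1 = 2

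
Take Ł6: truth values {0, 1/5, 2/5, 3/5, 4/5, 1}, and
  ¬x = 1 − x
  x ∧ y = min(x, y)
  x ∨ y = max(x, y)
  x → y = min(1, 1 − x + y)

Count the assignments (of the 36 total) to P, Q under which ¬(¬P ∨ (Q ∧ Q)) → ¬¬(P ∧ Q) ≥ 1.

value 1: 24 assignments (counts)
value 4/5: 5 assignments
value 3/5: 2 assignments
value 2/5: 3 assignments
value 1/5: 1 assignment
value 0: 1 assignment
So 24 of the 36 assignments meet the threshold.

24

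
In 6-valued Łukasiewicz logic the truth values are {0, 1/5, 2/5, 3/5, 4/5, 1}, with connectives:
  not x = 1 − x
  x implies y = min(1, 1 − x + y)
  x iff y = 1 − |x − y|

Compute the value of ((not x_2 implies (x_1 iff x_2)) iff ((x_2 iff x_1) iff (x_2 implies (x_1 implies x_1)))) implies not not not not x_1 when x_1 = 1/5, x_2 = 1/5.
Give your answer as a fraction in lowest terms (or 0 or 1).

1/5

not x_2 = not 1/5 = 4/5
x_1 iff x_2 = 1/5 iff 1/5 = 1
not x_2 implies (x_1 iff x_2) = 4/5 implies 1 = 1
x_2 iff x_1 = 1/5 iff 1/5 = 1
x_1 implies x_1 = 1/5 implies 1/5 = 1
x_2 implies (x_1 implies x_1) = 1/5 implies 1 = 1
(x_2 iff x_1) iff (x_2 implies (x_1 implies x_1)) = 1 iff 1 = 1
(not x_2 implies (x_1 iff x_2)) iff ((x_2 iff x_1) iff (x_2 implies (x_1 implies x_1))) = 1 iff 1 = 1
not x_1 = not 1/5 = 4/5
not not x_1 = not 4/5 = 1/5
not not not x_1 = not 1/5 = 4/5
not not not not x_1 = not 4/5 = 1/5
((not x_2 implies (x_1 iff x_2)) iff ((x_2 iff x_1) iff (x_2 implies (x_1 implies x_1)))) implies not not not not x_1 = 1 implies 1/5 = 1/5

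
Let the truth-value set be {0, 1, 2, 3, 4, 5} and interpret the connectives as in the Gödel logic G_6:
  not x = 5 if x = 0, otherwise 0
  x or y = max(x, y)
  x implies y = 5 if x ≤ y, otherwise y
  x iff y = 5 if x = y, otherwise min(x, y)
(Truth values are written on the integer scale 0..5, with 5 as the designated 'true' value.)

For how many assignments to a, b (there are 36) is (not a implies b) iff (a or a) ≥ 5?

7

value 5: 7 assignments (counts)
value 4: 6 assignments
value 3: 6 assignments
value 2: 6 assignments
value 1: 6 assignments
value 0: 5 assignments
So 7 of the 36 assignments meet the threshold.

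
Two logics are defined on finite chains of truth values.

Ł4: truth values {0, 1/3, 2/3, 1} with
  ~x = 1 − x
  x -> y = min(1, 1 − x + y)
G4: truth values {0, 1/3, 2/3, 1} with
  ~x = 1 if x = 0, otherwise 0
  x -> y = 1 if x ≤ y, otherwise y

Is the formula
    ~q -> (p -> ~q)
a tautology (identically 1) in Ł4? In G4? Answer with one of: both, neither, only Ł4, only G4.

both

In Ł4: every assignment gives 1 — tautology.
In G4: every assignment gives 1 — tautology.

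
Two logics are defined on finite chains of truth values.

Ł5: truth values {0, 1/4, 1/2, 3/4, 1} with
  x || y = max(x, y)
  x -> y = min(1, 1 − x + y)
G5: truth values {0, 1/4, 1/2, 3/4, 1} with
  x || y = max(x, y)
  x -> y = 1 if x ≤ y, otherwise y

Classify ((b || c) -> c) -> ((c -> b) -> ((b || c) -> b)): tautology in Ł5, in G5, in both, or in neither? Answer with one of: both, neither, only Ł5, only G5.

In Ł5: every assignment gives 1 — tautology.
In G5: every assignment gives 1 — tautology.

both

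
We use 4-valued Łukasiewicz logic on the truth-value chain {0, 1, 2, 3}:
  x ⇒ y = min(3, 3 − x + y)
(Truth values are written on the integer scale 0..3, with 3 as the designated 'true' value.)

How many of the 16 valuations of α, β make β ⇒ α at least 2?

α = 0, β = 0 ↦ 3  ≥
α = 0, β = 1 ↦ 2  ≥
α = 0, β = 2 ↦ 1  <
α = 0, β = 3 ↦ 0  <
α = 1, β = 0 ↦ 3  ≥
α = 1, β = 1 ↦ 3  ≥
α = 1, β = 2 ↦ 2  ≥
α = 1, β = 3 ↦ 1  <
α = 2, β = 0 ↦ 3  ≥
α = 2, β = 1 ↦ 3  ≥
α = 2, β = 2 ↦ 3  ≥
α = 2, β = 3 ↦ 2  ≥
α = 3, β = 0 ↦ 3  ≥
α = 3, β = 1 ↦ 3  ≥
α = 3, β = 2 ↦ 3  ≥
α = 3, β = 3 ↦ 3  ≥
So 13 of the 16 assignments meet the threshold.

13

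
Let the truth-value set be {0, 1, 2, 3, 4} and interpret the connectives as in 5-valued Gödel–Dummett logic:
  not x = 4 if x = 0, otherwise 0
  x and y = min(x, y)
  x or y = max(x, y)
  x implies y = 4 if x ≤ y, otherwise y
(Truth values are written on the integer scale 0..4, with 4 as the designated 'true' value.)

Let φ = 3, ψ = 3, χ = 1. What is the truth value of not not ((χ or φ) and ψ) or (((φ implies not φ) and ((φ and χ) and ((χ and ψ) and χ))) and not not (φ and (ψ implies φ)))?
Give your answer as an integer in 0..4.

4

χ or φ = 1 or 3 = 3
(χ or φ) and ψ = 3 and 3 = 3
not ((χ or φ) and ψ) = not 3 = 0
not not ((χ or φ) and ψ) = not 0 = 4
not φ = not 3 = 0
φ implies not φ = 3 implies 0 = 0
φ and χ = 3 and 1 = 1
χ and ψ = 1 and 3 = 1
(χ and ψ) and χ = 1 and 1 = 1
(φ and χ) and ((χ and ψ) and χ) = 1 and 1 = 1
(φ implies not φ) and ((φ and χ) and ((χ and ψ) and χ)) = 0 and 1 = 0
ψ implies φ = 3 implies 3 = 4
φ and (ψ implies φ) = 3 and 4 = 3
not (φ and (ψ implies φ)) = not 3 = 0
not not (φ and (ψ implies φ)) = not 0 = 4
((φ implies not φ) and ((φ and χ) and ((χ and ψ) and χ))) and not not (φ and (ψ implies φ)) = 0 and 4 = 0
not not ((χ or φ) and ψ) or (((φ implies not φ) and ((φ and χ) and ((χ and ψ) and χ))) and not not (φ and (ψ implies φ))) = 4 or 0 = 4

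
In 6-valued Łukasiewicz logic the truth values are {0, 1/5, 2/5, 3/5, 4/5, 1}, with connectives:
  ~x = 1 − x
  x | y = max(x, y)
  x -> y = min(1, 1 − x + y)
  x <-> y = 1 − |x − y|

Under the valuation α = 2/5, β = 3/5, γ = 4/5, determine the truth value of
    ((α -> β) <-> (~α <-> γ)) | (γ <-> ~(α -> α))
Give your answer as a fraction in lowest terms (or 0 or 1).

α -> β = 2/5 -> 3/5 = 1
~α = ~2/5 = 3/5
~α <-> γ = 3/5 <-> 4/5 = 4/5
(α -> β) <-> (~α <-> γ) = 1 <-> 4/5 = 4/5
α -> α = 2/5 -> 2/5 = 1
~(α -> α) = ~1 = 0
γ <-> ~(α -> α) = 4/5 <-> 0 = 1/5
((α -> β) <-> (~α <-> γ)) | (γ <-> ~(α -> α)) = 4/5 | 1/5 = 4/5

4/5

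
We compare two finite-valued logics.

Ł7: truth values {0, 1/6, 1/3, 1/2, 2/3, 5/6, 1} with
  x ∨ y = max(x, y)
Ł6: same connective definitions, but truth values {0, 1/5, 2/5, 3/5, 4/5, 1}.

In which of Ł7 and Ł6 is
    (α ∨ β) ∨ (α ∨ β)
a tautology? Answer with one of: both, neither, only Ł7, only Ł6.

neither

In Ł7: at α = 0, β = 0 the value is 0 — not a tautology.
In Ł6: at α = 0, β = 0 the value is 0 — not a tautology.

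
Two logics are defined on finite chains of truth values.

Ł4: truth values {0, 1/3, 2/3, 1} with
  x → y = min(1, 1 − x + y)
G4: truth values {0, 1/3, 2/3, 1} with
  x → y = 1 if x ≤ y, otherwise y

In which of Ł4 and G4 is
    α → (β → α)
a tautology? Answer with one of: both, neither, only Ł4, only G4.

In Ł4: every assignment gives 1 — tautology.
In G4: every assignment gives 1 — tautology.

both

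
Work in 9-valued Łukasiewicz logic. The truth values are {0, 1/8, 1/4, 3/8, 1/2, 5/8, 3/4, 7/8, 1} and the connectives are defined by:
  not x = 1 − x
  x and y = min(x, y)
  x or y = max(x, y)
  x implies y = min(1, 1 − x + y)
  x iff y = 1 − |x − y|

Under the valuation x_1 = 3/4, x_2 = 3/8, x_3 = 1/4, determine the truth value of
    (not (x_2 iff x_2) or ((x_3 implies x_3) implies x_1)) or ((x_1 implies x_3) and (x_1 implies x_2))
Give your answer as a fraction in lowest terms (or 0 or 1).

3/4

x_2 iff x_2 = 3/8 iff 3/8 = 1
not (x_2 iff x_2) = not 1 = 0
x_3 implies x_3 = 1/4 implies 1/4 = 1
(x_3 implies x_3) implies x_1 = 1 implies 3/4 = 3/4
not (x_2 iff x_2) or ((x_3 implies x_3) implies x_1) = 0 or 3/4 = 3/4
x_1 implies x_3 = 3/4 implies 1/4 = 1/2
x_1 implies x_2 = 3/4 implies 3/8 = 5/8
(x_1 implies x_3) and (x_1 implies x_2) = 1/2 and 5/8 = 1/2
(not (x_2 iff x_2) or ((x_3 implies x_3) implies x_1)) or ((x_1 implies x_3) and (x_1 implies x_2)) = 3/4 or 1/2 = 3/4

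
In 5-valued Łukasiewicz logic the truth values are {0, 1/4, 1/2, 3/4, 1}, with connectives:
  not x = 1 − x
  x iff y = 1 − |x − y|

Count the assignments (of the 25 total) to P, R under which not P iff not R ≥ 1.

5

value 1: 5 assignments (counts)
value 3/4: 8 assignments
value 1/2: 6 assignments
value 1/4: 4 assignments
value 0: 2 assignments
So 5 of the 25 assignments meet the threshold.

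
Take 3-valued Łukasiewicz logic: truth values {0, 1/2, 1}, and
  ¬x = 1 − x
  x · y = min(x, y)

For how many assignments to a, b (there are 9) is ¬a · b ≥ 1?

1

a = 0, b = 0 ↦ 0  <
a = 0, b = 1/2 ↦ 1/2  <
a = 0, b = 1 ↦ 1  ≥
a = 1/2, b = 0 ↦ 0  <
a = 1/2, b = 1/2 ↦ 1/2  <
a = 1/2, b = 1 ↦ 1/2  <
a = 1, b = 0 ↦ 0  <
a = 1, b = 1/2 ↦ 0  <
a = 1, b = 1 ↦ 0  <
So 1 of the 9 assignments meets the threshold.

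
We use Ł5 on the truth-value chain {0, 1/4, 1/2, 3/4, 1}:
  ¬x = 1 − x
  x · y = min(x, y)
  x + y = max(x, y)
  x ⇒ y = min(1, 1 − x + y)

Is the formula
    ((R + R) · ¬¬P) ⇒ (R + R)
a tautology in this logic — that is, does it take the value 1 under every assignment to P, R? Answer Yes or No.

Yes

At P = 0, R = 1/2, for instance:
R + R = 1/2 + 1/2 = 1/2
¬P = ¬0 = 1
¬¬P = ¬1 = 0
(R + R) · ¬¬P = 1/2 · 0 = 0
((R + R) · ¬¬P) ⇒ (R + R) = 0 ⇒ 1/2 = 1
and checking the remaining 24 assignments likewise gives ≥ 1 in every case.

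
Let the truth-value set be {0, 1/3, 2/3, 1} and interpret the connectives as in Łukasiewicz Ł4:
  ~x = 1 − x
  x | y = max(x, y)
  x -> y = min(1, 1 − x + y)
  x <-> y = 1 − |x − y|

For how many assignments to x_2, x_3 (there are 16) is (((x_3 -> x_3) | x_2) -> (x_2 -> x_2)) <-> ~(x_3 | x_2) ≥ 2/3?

4

x_2 = 0, x_3 = 0 ↦ 1  ≥
x_2 = 0, x_3 = 1/3 ↦ 2/3  ≥
x_2 = 0, x_3 = 2/3 ↦ 1/3  <
x_2 = 0, x_3 = 1 ↦ 0  <
x_2 = 1/3, x_3 = 0 ↦ 2/3  ≥
x_2 = 1/3, x_3 = 1/3 ↦ 2/3  ≥
x_2 = 1/3, x_3 = 2/3 ↦ 1/3  <
x_2 = 1/3, x_3 = 1 ↦ 0  <
x_2 = 2/3, x_3 = 0 ↦ 1/3  <
x_2 = 2/3, x_3 = 1/3 ↦ 1/3  <
x_2 = 2/3, x_3 = 2/3 ↦ 1/3  <
x_2 = 2/3, x_3 = 1 ↦ 0  <
x_2 = 1, x_3 = 0 ↦ 0  <
x_2 = 1, x_3 = 1/3 ↦ 0  <
x_2 = 1, x_3 = 2/3 ↦ 0  <
x_2 = 1, x_3 = 1 ↦ 0  <
So 4 of the 16 assignments meet the threshold.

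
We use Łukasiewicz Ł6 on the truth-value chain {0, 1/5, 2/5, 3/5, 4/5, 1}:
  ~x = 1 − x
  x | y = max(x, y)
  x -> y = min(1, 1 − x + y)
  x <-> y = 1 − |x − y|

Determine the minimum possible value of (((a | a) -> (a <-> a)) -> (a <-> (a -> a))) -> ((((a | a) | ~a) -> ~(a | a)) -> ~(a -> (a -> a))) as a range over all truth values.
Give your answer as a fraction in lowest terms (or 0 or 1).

3/5

Take a = 2/5:
a | a = 2/5 | 2/5 = 2/5
a <-> a = 2/5 <-> 2/5 = 1
(a | a) -> (a <-> a) = 2/5 -> 1 = 1
a -> a = 2/5 -> 2/5 = 1
a <-> (a -> a) = 2/5 <-> 1 = 2/5
((a | a) -> (a <-> a)) -> (a <-> (a -> a)) = 1 -> 2/5 = 2/5
a | a = 2/5 | 2/5 = 2/5
~a = ~2/5 = 3/5
(a | a) | ~a = 2/5 | 3/5 = 3/5
a | a = 2/5 | 2/5 = 2/5
~(a | a) = ~2/5 = 3/5
((a | a) | ~a) -> ~(a | a) = 3/5 -> 3/5 = 1
a -> a = 2/5 -> 2/5 = 1
a -> (a -> a) = 2/5 -> 1 = 1
~(a -> (a -> a)) = ~1 = 0
(((a | a) | ~a) -> ~(a | a)) -> ~(a -> (a -> a)) = 1 -> 0 = 0
(((a | a) -> (a <-> a)) -> (a <-> (a -> a))) -> ((((a | a) | ~a) -> ~(a | a)) -> ~(a -> (a -> a))) = 2/5 -> 0 = 3/5
No assignment yields a value below 3/5, so this is the minimum.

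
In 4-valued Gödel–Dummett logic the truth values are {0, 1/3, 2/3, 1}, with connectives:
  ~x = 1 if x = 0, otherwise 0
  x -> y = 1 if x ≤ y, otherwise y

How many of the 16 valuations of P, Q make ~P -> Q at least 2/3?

P = 0, Q = 0 ↦ 0  <
P = 0, Q = 1/3 ↦ 1/3  <
P = 0, Q = 2/3 ↦ 2/3  ≥
P = 0, Q = 1 ↦ 1  ≥
P = 1/3, Q = 0 ↦ 1  ≥
P = 1/3, Q = 1/3 ↦ 1  ≥
P = 1/3, Q = 2/3 ↦ 1  ≥
P = 1/3, Q = 1 ↦ 1  ≥
P = 2/3, Q = 0 ↦ 1  ≥
P = 2/3, Q = 1/3 ↦ 1  ≥
P = 2/3, Q = 2/3 ↦ 1  ≥
P = 2/3, Q = 1 ↦ 1  ≥
P = 1, Q = 0 ↦ 1  ≥
P = 1, Q = 1/3 ↦ 1  ≥
P = 1, Q = 2/3 ↦ 1  ≥
P = 1, Q = 1 ↦ 1  ≥
So 14 of the 16 assignments meet the threshold.

14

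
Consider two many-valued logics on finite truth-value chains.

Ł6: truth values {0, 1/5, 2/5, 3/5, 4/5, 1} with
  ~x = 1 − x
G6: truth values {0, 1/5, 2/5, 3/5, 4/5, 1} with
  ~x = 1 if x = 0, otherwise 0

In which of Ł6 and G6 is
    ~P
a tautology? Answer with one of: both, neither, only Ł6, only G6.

neither

In Ł6: at P = 1/5 the value is 4/5 — not a tautology.
In G6: at P = 1/5 the value is 0 — not a tautology.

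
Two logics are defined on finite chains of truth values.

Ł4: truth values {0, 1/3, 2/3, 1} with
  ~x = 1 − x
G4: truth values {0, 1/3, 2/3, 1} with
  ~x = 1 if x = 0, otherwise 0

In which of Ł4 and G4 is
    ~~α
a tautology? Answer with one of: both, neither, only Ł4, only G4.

neither

In Ł4: at α = 0 the value is 0 — not a tautology.
In G4: at α = 0 the value is 0 — not a tautology.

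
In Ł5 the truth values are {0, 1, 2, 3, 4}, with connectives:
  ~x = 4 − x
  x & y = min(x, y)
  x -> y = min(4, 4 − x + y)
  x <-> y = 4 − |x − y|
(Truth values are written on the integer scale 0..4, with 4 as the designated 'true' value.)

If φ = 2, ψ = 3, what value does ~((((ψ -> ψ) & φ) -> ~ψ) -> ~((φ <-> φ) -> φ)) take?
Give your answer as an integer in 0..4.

1

ψ -> ψ = 3 -> 3 = 4
(ψ -> ψ) & φ = 4 & 2 = 2
~ψ = ~3 = 1
((ψ -> ψ) & φ) -> ~ψ = 2 -> 1 = 3
φ <-> φ = 2 <-> 2 = 4
(φ <-> φ) -> φ = 4 -> 2 = 2
~((φ <-> φ) -> φ) = ~2 = 2
(((ψ -> ψ) & φ) -> ~ψ) -> ~((φ <-> φ) -> φ) = 3 -> 2 = 3
~((((ψ -> ψ) & φ) -> ~ψ) -> ~((φ <-> φ) -> φ)) = ~3 = 1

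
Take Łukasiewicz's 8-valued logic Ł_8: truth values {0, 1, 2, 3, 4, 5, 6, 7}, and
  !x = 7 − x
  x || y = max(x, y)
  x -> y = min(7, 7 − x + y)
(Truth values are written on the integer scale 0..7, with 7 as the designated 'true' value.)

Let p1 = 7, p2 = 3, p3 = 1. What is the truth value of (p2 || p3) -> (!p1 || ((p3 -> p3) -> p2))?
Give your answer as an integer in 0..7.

p2 || p3 = 3 || 1 = 3
!p1 = !7 = 0
p3 -> p3 = 1 -> 1 = 7
(p3 -> p3) -> p2 = 7 -> 3 = 3
!p1 || ((p3 -> p3) -> p2) = 0 || 3 = 3
(p2 || p3) -> (!p1 || ((p3 -> p3) -> p2)) = 3 -> 3 = 7

7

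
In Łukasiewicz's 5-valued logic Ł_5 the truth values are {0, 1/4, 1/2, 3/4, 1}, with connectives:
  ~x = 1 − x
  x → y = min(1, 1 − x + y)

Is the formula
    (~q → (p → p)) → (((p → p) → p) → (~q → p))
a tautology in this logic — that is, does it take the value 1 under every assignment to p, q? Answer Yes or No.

Yes

At p = 0, q = 3/4, for instance:
~q = ~3/4 = 1/4
p → p = 0 → 0 = 1
~q → (p → p) = 1/4 → 1 = 1
(p → p) → p = 1 → 0 = 0
~q → p = 1/4 → 0 = 3/4
((p → p) → p) → (~q → p) = 0 → 3/4 = 1
(~q → (p → p)) → (((p → p) → p) → (~q → p)) = 1 → 1 = 1
and checking the remaining 24 assignments likewise gives ≥ 1 in every case.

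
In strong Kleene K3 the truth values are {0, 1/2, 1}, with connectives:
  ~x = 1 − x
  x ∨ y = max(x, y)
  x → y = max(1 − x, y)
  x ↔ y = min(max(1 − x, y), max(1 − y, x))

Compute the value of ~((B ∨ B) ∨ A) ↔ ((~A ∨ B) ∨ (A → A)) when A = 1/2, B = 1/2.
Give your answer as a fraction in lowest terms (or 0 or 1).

1/2

B ∨ B = 1/2 ∨ 1/2 = 1/2
(B ∨ B) ∨ A = 1/2 ∨ 1/2 = 1/2
~((B ∨ B) ∨ A) = ~1/2 = 1/2
~A = ~1/2 = 1/2
~A ∨ B = 1/2 ∨ 1/2 = 1/2
A → A = 1/2 → 1/2 = 1/2
(~A ∨ B) ∨ (A → A) = 1/2 ∨ 1/2 = 1/2
~((B ∨ B) ∨ A) ↔ ((~A ∨ B) ∨ (A → A)) = 1/2 ↔ 1/2 = 1/2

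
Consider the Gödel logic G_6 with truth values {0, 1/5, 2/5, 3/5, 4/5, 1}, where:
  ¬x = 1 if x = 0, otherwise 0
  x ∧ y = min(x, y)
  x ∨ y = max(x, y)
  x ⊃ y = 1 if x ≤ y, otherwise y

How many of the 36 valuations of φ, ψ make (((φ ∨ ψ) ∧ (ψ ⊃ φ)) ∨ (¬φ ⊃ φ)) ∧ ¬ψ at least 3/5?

value 1: 5 assignments (counts)
value 0: 31 assignments
So 5 of the 36 assignments meet the threshold.

5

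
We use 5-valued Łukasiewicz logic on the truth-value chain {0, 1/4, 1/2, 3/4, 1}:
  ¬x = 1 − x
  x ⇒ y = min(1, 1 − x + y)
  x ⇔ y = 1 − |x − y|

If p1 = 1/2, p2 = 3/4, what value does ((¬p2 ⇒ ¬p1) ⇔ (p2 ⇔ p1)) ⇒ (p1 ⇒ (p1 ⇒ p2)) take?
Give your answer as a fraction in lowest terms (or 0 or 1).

¬p2 = ¬3/4 = 1/4
¬p1 = ¬1/2 = 1/2
¬p2 ⇒ ¬p1 = 1/4 ⇒ 1/2 = 1
p2 ⇔ p1 = 3/4 ⇔ 1/2 = 3/4
(¬p2 ⇒ ¬p1) ⇔ (p2 ⇔ p1) = 1 ⇔ 3/4 = 3/4
p1 ⇒ p2 = 1/2 ⇒ 3/4 = 1
p1 ⇒ (p1 ⇒ p2) = 1/2 ⇒ 1 = 1
((¬p2 ⇒ ¬p1) ⇔ (p2 ⇔ p1)) ⇒ (p1 ⇒ (p1 ⇒ p2)) = 3/4 ⇒ 1 = 1

1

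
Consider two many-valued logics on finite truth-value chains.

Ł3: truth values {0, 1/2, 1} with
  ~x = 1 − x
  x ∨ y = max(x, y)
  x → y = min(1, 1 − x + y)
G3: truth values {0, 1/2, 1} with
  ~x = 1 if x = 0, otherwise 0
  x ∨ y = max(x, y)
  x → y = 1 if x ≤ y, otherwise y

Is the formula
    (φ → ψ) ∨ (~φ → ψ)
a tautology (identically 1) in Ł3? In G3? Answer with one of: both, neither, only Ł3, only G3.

In Ł3: at φ = 1/2, ψ = 0 the value is 1/2 — not a tautology.
In G3: every assignment gives 1 — tautology.

only G3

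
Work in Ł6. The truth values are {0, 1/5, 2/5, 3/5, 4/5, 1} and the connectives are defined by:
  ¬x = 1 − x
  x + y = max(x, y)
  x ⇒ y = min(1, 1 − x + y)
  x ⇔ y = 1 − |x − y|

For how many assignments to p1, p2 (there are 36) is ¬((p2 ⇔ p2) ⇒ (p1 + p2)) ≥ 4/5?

4

value 1: 1 assignment (counts)
value 4/5: 3 assignments (counts)
value 3/5: 5 assignments
value 2/5: 7 assignments
value 1/5: 9 assignments
value 0: 11 assignments
So 4 of the 36 assignments meet the threshold.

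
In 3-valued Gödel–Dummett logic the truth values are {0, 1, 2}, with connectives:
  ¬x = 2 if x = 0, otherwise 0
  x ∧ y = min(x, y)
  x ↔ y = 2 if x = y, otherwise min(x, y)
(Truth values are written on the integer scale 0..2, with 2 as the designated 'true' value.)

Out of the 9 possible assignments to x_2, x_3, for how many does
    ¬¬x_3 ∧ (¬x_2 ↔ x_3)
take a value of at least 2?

1

x_2 = 0, x_3 = 0 ↦ 0  <
x_2 = 0, x_3 = 1 ↦ 1  <
x_2 = 0, x_3 = 2 ↦ 2  ≥
x_2 = 1, x_3 = 0 ↦ 0  <
x_2 = 1, x_3 = 1 ↦ 0  <
x_2 = 1, x_3 = 2 ↦ 0  <
x_2 = 2, x_3 = 0 ↦ 0  <
x_2 = 2, x_3 = 1 ↦ 0  <
x_2 = 2, x_3 = 2 ↦ 0  <
So 1 of the 9 assignments meets the threshold.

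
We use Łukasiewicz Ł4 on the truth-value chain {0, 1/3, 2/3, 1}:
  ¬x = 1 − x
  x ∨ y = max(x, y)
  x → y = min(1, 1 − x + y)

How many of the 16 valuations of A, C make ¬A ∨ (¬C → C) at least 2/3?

A = 0, C = 0 ↦ 1  ≥
A = 0, C = 1/3 ↦ 1  ≥
A = 0, C = 2/3 ↦ 1  ≥
A = 0, C = 1 ↦ 1  ≥
A = 1/3, C = 0 ↦ 2/3  ≥
A = 1/3, C = 1/3 ↦ 2/3  ≥
A = 1/3, C = 2/3 ↦ 1  ≥
A = 1/3, C = 1 ↦ 1  ≥
A = 2/3, C = 0 ↦ 1/3  <
A = 2/3, C = 1/3 ↦ 2/3  ≥
A = 2/3, C = 2/3 ↦ 1  ≥
A = 2/3, C = 1 ↦ 1  ≥
A = 1, C = 0 ↦ 0  <
A = 1, C = 1/3 ↦ 2/3  ≥
A = 1, C = 2/3 ↦ 1  ≥
A = 1, C = 1 ↦ 1  ≥
So 14 of the 16 assignments meet the threshold.

14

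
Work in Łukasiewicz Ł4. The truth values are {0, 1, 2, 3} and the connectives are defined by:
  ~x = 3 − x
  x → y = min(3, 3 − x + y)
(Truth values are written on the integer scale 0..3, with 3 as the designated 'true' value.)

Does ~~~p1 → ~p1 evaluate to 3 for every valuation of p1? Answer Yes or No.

p1 = 0 ↦ 3
p1 = 1 ↦ 3
p1 = 2 ↦ 3
p1 = 3 ↦ 3
Every assignment gives a value ≥ 3.

Yes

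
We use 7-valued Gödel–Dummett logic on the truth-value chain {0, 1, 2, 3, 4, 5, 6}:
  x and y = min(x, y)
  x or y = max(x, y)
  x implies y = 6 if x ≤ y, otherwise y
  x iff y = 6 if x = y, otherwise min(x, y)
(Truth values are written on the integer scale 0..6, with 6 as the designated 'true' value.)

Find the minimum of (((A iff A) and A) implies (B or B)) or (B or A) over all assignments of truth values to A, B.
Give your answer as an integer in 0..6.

1

Take A = 1, B = 0:
A iff A = 1 iff 1 = 6
(A iff A) and A = 6 and 1 = 1
B or B = 0 or 0 = 0
((A iff A) and A) implies (B or B) = 1 implies 0 = 0
B or A = 0 or 1 = 1
(((A iff A) and A) implies (B or B)) or (B or A) = 0 or 1 = 1
No assignment yields a value below 1, so this is the minimum.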